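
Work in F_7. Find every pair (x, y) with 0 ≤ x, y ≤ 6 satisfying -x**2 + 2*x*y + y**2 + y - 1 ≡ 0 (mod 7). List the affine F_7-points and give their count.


Affine F_7-points: {(4, 1), (4, 4), (5, 1), (5, 2), (6, 2), (6, 6)}; count = 6.

For each of the 49 pairs (x, y) ∈ F_7², evaluate f(x, y) mod 7. Record the zeros.
  x = 0: [0↦6, 1↦1, 2↦5, 3↦4, 4↦5, 5↦1, 6↦6]  zeros at y ∈ ∅
  x = 1: [0↦5, 1↦2, 2↦1, 3↦2, 4↦5, 5↦3, 6↦3]  zeros at y ∈ ∅
  x = 2: [0↦2, 1↦1, 2↦2, 3↦5, 4↦3, 5↦3, 6↦5]  zeros at y ∈ ∅
  x = 3: [0↦4, 1↦5, 2↦1, 3↦6, 4↦6, 5↦1, 6↦5]  zeros at y ∈ ∅
  x = 4: [0↦4, 1↦0, 2↦5, 3↦5, 4↦0, 5↦4, 6↦3]  zeros at y ∈ {1, 4}
  x = 5: [0↦2, 1↦0, 2↦0, 3↦2, 4↦6, 5↦5, 6↦6]  zeros at y ∈ {1, 2}
  x = 6: [0↦5, 1↦5, 2↦0, 3↦4, 4↦3, 5↦4, 6↦0]  zeros at y ∈ {2, 6}
Collecting zeros: affine points = {(4, 1), (4, 4), (5, 1), (5, 2), (6, 2), (6, 6)}.
Total count |C(F_7)_aff| = 6.


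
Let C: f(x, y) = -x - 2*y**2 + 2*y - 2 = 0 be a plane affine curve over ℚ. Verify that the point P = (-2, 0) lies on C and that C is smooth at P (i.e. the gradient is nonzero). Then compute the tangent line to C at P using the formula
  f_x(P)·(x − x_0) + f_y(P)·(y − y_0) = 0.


Tangent line at P: -x + 2*y - 2 = 0.

Step 1: f(-2, 0) = 0, so P lies on C.
Step 2: partial derivatives
  f_x(x, y) = -1, f_y(x, y) = 2 - 4*y.
  f_x(P) = -1, f_y(P) = 2 (gradient nonzero, so P is smooth).
Step 3: tangent line at P: -1·(x − -2) + 2·(y − 0) = 0.
Expanding: -x + 2*y - 2 = 0.


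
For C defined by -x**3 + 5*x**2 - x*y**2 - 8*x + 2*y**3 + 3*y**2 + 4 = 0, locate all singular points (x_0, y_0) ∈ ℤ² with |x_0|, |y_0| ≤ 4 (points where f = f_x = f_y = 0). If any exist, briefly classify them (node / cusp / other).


Singular points: {(2, 0)}; classification: node.

Compute partial derivatives:
  f_x = -3*x**2 + 10*x - y**2 - 8.
  f_y = -2*x*y + 6*y**2 + 6*y.
Scan x_0 ∈ {−4, ..., 4}. For each x_0, f_y(x_0, y) is a polynomial in y; find its integer roots y ∈ {−4, ..., 4}, then test f_x and f at those candidates.
  x = -4: f_y(-4, y) = 6*y**2 + 14*y; vanishes at y ∈ {0}. (-4, 0): f_x = -96 ≠ 0.
  x = -3: f_y(-3, y) = 6*y**2 + 12*y; vanishes at y ∈ {-2, 0}. (-3, -2): f_x = -69 ≠ 0; (-3, 0): f_x = -65 ≠ 0.
  x = -2: f_y(-2, y) = 6*y**2 + 10*y; vanishes at y ∈ {0}. (-2, 0): f_x = -40 ≠ 0.
  x = -1: f_y(-1, y) = 6*y**2 + 8*y; vanishes at y ∈ {0}. (-1, 0): f_x = -21 ≠ 0.
  x = 0: f_y(0, y) = 6*y**2 + 6*y; vanishes at y ∈ {-1, 0}. (0, -1): f_x = -9 ≠ 0; (0, 0): f_x = -8 ≠ 0.
  x = 1: f_y(1, y) = 6*y**2 + 4*y; vanishes at y ∈ {0}. (1, 0): f_x = -1 ≠ 0.
  x = 2: f_y(2, y) = 6*y**2 + 2*y; vanishes at y ∈ {0}. (2, 0): f_x = 0, f = 0 — SINGULAR.
  x = 3: f_y(3, y) = 6*y**2; vanishes at y ∈ {0}. (3, 0): f_x = -5 ≠ 0.
  x = 4: f_y(4, y) = 6*y**2 - 2*y; vanishes at y ∈ {0}. (4, 0): f_x = -16 ≠ 0.
Only singular point on the grid: (2, 0).
Classify: substitute x = 2 + u, y = 0 + v and expand: f = -u**3 - u**2 - u*v**2 + 2*v**3 + v**2.
No constant or linear terms (consistent with a singular point). Quadratic part: -u**2 + v**2. Cubic part: -u**3 - u*v**2 + 2*v**3.
The quadratic part v**2 - u**2 = (v − u)(v + u) splits into two distinct linear factors, so there are two distinct tangent lines y − 0 = ±(x − 2) — this is a node (ordinary double point).
Classification: node.


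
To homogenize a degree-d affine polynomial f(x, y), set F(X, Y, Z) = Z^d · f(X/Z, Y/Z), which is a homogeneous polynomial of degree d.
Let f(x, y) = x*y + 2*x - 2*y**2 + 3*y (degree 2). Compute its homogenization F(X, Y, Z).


F(X, Y, Z) = X*Y + 2*X*Z - 2*Y**2 + 3*Y*Z

deg(f) = 2.
Substitute x = X/Z, y = Y/Z into f, then multiply by Z^2.
  monomial 1·x^1·y^1 ↦ 1·X^1·Y^1·Z^0.
  monomial 2·x^1·y^0 ↦ 2·X^1·Y^0·Z^1.
  monomial -2·x^0·y^2 ↦ -2·X^0·Y^2·Z^0.
  monomial 3·x^0·y^1 ↦ 3·X^0·Y^1·Z^1.
Collecting: F(X, Y, Z) = X*Y + 2*X*Z - 2*Y**2 + 3*Y*Z.


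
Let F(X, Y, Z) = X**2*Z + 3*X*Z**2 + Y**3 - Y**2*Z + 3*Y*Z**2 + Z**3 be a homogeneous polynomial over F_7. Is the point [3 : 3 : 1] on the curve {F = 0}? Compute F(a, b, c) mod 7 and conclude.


F(3,3,1) ≡ 4 (mod 7); P is NOT on the curve.

Evaluate F(3, 3, 1) term-by-term (mod 7).
  X**2*Z ↦ 1·9·1·1 = 9
  3*X*Z**2 ↦ 3·3·1·1 = 9
  Y**3 ↦ 1·1·27·1 = 27
  -Y**2*Z ↦ -1·1·9·1 = -9
  3*Y*Z**2 ↦ 3·1·3·1 = 9
  Z**3 ↦ 1·1·1·1 = 1
Sum: F(3, 3, 1) = (9) + (9) + (27) + (-9) + (9) + (1) = 46.
Reducing mod 7: 46 ≡ 4 (mod 7).
Since F(a, b, c) ≡ 4 ≠ 0 (mod 7), P does NOT lie on the curve.


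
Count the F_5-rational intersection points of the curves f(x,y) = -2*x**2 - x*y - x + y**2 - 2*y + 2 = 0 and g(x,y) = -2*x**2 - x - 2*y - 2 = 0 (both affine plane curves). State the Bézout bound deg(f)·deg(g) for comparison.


Common zeros: {(0, 4)}; count = 1; Bézout bound = 4.

deg(f) = 2, deg(g) = 2, so Bézout bound = 4.
Scan x ∈ F_5. For each x, list the y ∈ F_5 with f(x, y) ≡ 0 and those with g(x, y) ≡ 0 (mod 5); the common zeros in that column are the intersection.
  x = 0: f ≡ 0 at y ∈ {3, 4}; g ≡ 0 at y ∈ {4}; common: {4}.
  x = 1: f ≡ 0 at y ∈ ∅; g ≡ 0 at y ∈ {0}; common: ∅.
  x = 2: f ≡ 0 at y ∈ ∅; g ≡ 0 at y ∈ {4}; common: ∅.
  x = 3: f ≡ 0 at y ∈ {2, 3}; g ≡ 0 at y ∈ {1}; common: ∅.
  x = 4: f ≡ 0 at y ∈ ∅; g ≡ 0 at y ∈ {1}; common: ∅.
Collecting: common zeros = {(0, 4)}, so the count is 1.
Comparison with the Bézout bound: 1 ≤ 4 = deg(f)·deg(g), as expected for curves with no common component (the affine F_5-count falls short of the bound because intersections may lie at infinity, over extension fields, or carry multiplicity).


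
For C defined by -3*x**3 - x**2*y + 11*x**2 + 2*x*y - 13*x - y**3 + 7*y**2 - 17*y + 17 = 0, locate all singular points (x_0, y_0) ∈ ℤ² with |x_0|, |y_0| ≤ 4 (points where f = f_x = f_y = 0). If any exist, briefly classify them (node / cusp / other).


Singular points: {(1, 2)}; classification: cusp.

Compute partial derivatives:
  f_x = -9*x**2 - 2*x*y + 22*x + 2*y - 13.
  f_y = -x**2 + 2*x - 3*y**2 + 14*y - 17.
Scan x_0 ∈ {−4, ..., 4}. For each x_0, f_y(x_0, y) is a polynomial in y; find its integer roots y ∈ {−4, ..., 4}, then test f_x and f at those candidates.
  x = -4: f_y(-4, y) = -3*y**2 + 14*y - 41; no integer root y with |y| ≤ 4.
  x = -3: f_y(-3, y) = -3*y**2 + 14*y - 32; no integer root y with |y| ≤ 4.
  x = -2: f_y(-2, y) = -3*y**2 + 14*y - 25; no integer root y with |y| ≤ 4.
  x = -1: f_y(-1, y) = -3*y**2 + 14*y - 20; no integer root y with |y| ≤ 4.
  x = 0: f_y(0, y) = -3*y**2 + 14*y - 17; no integer root y with |y| ≤ 4.
  x = 1: f_y(1, y) = -3*y**2 + 14*y - 16; vanishes at y ∈ {2}. (1, 2): f_x = 0, f = 0 — SINGULAR.
  x = 2: f_y(2, y) = -3*y**2 + 14*y - 17; no integer root y with |y| ≤ 4.
  x = 3: f_y(3, y) = -3*y**2 + 14*y - 20; no integer root y with |y| ≤ 4.
  x = 4: f_y(4, y) = -3*y**2 + 14*y - 25; no integer root y with |y| ≤ 4.
Only singular point on the grid: (1, 2).
Classify: substitute x = 1 + u, y = 2 + v and expand: f = -3*u**3 - u**2*v - v**3 + v**2.
No constant or linear terms (consistent with a singular point). Quadratic part: v**2. Cubic part: -3*u**3 - u**2*v - v**3.
The quadratic part v**2 is a perfect square, so there is a single (double) tangent line v = 0, i.e. y = 2. Restricting the cubic part to that line (v = 0) leaves -3*u**3 ≠ 0, so f is not divisible by v and the branch is v² ≈ 3*u**3 to lowest order — this is a cusp.
Classification: cusp.


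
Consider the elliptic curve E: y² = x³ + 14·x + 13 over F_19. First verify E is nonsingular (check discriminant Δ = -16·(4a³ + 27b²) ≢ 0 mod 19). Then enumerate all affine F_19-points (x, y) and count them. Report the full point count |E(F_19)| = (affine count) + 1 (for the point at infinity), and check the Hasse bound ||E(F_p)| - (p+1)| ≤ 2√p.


Affine points = {(1, 3), (1, 16), (2, 7), (2, 12), (3, 5), (3, 14), (4, 0), (6, 3), (6, 16), (7, 6), (7, 13), (11, 4), (11, 15), (12, 3), (12, 16), (13, 6), (13, 13), (15, 8), (15, 11), (16, 1), (16, 18), (18, 6), (18, 13)}; affine count = 23; |E(F_19)| = 24.

Discriminant check: Δ ∝ 4a³ + 27b² = 4·14³ + 27·13² = 4·2744 + 27·169 ≡ 16 (mod 19). Nonzero ⇒ E is nonsingular.
For each x ∈ F_19, compute rhs = x³ + 14·x + 13 mod 19, then count y ∈ F_19 with y² ≡ rhs.
  x = 0: rhs = 13, matching y values: none (0 points).
  x = 1: rhs = 9, matching y values: 3, 16 (2 points).
  x = 2: rhs = 11, matching y values: 7, 12 (2 points).
  x = 3: rhs = 6, matching y values: 5, 14 (2 points).
  x = 4: rhs = 0, matching y values: 0 (1 points).
  x = 5: rhs = 18, matching y values: none (0 points).
  x = 6: rhs = 9, matching y values: 3, 16 (2 points).
  x = 7: rhs = 17, matching y values: 6, 13 (2 points).
  x = 8: rhs = 10, matching y values: none (0 points).
  x = 9: rhs = 13, matching y values: none (0 points).
  x = 10: rhs = 13, matching y values: none (0 points).
  x = 11: rhs = 16, matching y values: 4, 15 (2 points).
  x = 12: rhs = 9, matching y values: 3, 16 (2 points).
  x = 13: rhs = 17, matching y values: 6, 13 (2 points).
  x = 14: rhs = 8, matching y values: none (0 points).
  x = 15: rhs = 7, matching y values: 8, 11 (2 points).
  x = 16: rhs = 1, matching y values: 1, 18 (2 points).
  x = 17: rhs = 15, matching y values: none (0 points).
  x = 18: rhs = 17, matching y values: 6, 13 (2 points).
Total affine count: 23.
Full point count |E(F_19)| = 23 + 1 = 24.
Hasse bound: |24 − (19+1)| = |4| = 4 ≤ 2√19 ≈ 8.7178 ✓.


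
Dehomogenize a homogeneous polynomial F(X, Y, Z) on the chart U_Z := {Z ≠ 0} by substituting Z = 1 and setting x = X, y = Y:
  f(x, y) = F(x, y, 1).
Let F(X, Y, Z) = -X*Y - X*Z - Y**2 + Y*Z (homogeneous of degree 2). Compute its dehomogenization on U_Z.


f(x, y) = -x*y - x - y**2 + y

On U_Z we set Z = 1. Each monomial c·X^i·Y^j·Z^k in F becomes c·x^i·y^j·1^k = c·x^i·y^j.
Substituting Z = 1: F(X, Y, 1) = -x*y - x - y**2 + y.
Note: deg(f) ≤ deg(F) = 2; strict inequality happens when F is divisible by Z (lost terms).


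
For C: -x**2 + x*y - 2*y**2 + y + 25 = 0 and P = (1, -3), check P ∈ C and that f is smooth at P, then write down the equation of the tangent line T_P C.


Tangent line at P: -5*x + 14*y + 47 = 0.

Step 1: f(1, -3) = 0, so P lies on C.
Step 2: partial derivatives
  f_x(x, y) = -2*x + y, f_y(x, y) = x - 4*y + 1.
  f_x(P) = -5, f_y(P) = 14 (gradient nonzero, so P is smooth).
Step 3: tangent line at P: -5·(x − 1) + 14·(y − -3) = 0.
Expanding: -5*x + 14*y + 47 = 0.


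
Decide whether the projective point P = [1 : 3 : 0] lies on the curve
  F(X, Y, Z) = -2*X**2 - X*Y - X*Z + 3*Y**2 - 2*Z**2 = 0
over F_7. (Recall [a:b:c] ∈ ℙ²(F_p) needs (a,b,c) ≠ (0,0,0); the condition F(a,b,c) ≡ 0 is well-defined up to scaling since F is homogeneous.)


F(1,3,0) ≡ 1 (mod 7); P is NOT on the curve.

Evaluate F(1, 3, 0) term-by-term (mod 7).
  -2*X**2 ↦ -2·1·1·1 = -2
  -X*Y ↦ -1·1·3·1 = -3
  -X*Z ↦ -1·1·1·0 = 0
  3*Y**2 ↦ 3·1·9·1 = 27
  -2*Z**2 ↦ -2·1·1·0 = 0
Sum: F(1, 3, 0) = (-2) + (-3) + (0) + (27) + (0) = 22.
Reducing mod 7: 22 ≡ 1 (mod 7).
Since F(a, b, c) ≡ 1 ≠ 0 (mod 7), P does NOT lie on the curve.


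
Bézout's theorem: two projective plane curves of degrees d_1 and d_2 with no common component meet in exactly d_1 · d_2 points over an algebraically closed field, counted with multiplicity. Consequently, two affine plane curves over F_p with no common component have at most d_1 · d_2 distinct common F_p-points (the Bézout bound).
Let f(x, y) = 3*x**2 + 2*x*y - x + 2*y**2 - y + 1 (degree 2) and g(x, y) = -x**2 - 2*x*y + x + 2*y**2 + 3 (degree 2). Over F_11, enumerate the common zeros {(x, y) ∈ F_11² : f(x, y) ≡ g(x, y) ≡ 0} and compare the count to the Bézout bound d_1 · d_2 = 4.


Common zeros: {(0, 9)}; count = 1; Bézout bound = 4.

deg(f) = 2, deg(g) = 2, so Bézout bound = 4.
Scan x ∈ F_11. For each x, list the y ∈ F_11 with f(x, y) ≡ 0 and those with g(x, y) ≡ 0 (mod 11); the common zeros in that column are the intersection.
  x = 0: f ≡ 0 at y ∈ {8, 9}; g ≡ 0 at y ∈ {2, 9}; common: {9}.
  x = 1: f ≡ 0 at y ∈ ∅; g ≡ 0 at y ∈ ∅; common: ∅.
  x = 2: f ≡ 0 at y ∈ {0, 4}; g ≡ 0 at y ∈ ∅; common: ∅.
  x = 3: f ≡ 0 at y ∈ {4, 10}; g ≡ 0 at y ∈ {6, 8}; common: ∅.
  x = 4: f ≡ 0 at y ∈ ∅; g ≡ 0 at y ∈ {7, 8}; common: ∅.
  x = 5: f ≡ 0 at y ∈ ∅; g ≡ 0 at y ∈ {7, 9}; common: ∅.
  x = 6: f ≡ 0 at y ∈ {3, 8}; g ≡ 0 at y ∈ ∅; common: ∅.
  x = 7: f ≡ 0 at y ∈ {3, 7}; g ≡ 0 at y ∈ ∅; common: ∅.
  x = 8: f ≡ 0 at y ∈ ∅; g ≡ 0 at y ∈ {2, 6}; common: ∅.
  x = 9: f ≡ 0 at y ∈ {9, 10}; g ≡ 0 at y ∈ ∅; common: ∅.
  x = 10: f ≡ 0 at y ∈ ∅; g ≡ 0 at y ∈ ∅; common: ∅.
Collecting: common zeros = {(0, 9)}, so the count is 1.
Comparison with the Bézout bound: 1 ≤ 4 = deg(f)·deg(g), as expected for curves with no common component (the affine F_11-count falls short of the bound because intersections may lie at infinity, over extension fields, or carry multiplicity).


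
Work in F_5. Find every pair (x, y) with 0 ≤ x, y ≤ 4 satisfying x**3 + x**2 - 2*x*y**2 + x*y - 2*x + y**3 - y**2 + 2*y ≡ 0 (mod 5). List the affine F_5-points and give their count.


Affine F_5-points: {(0, 0), (1, 0), (3, 0), (3, 2), (4, 1)}; count = 5.

For each of the 25 pairs (x, y) ∈ F_5², evaluate f(x, y) mod 5. Record the zeros.
  x = 0: [0↦0, 1↦2, 2↦3, 3↦4, 4↦1]  zeros at y ∈ {0}
  x = 1: [0↦0, 1↦1, 2↦2, 3↦4, 4↦3]  zeros at y ∈ {0}
  x = 2: [0↦3, 1↦3, 2↦4, 3↦2, 4↦3]  zeros at y ∈ ∅
  x = 3: [0↦0, 1↦4, 2↦0, 3↦4, 4↦2]  zeros at y ∈ {0, 2}
  x = 4: [0↦2, 1↦0, 2↦1, 3↦1, 4↦1]  zeros at y ∈ {1}
Collecting zeros: affine points = {(0, 0), (1, 0), (3, 0), (3, 2), (4, 1)}.
Total count |C(F_5)_aff| = 5.


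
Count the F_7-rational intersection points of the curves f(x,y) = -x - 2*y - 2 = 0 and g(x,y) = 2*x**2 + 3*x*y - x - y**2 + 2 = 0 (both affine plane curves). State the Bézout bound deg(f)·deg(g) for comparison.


Common zeros: ∅; count = 0; Bézout bound = 2.

deg(f) = 1, deg(g) = 2, so Bézout bound = 2.
Scan x ∈ F_7. For each x, list the y ∈ F_7 with f(x, y) ≡ 0 and those with g(x, y) ≡ 0 (mod 7); the common zeros in that column are the intersection.
  x = 0: f ≡ 0 at y ∈ {6}; g ≡ 0 at y ∈ {3, 4}; common: ∅.
  x = 1: f ≡ 0 at y ∈ {2}; g ≡ 0 at y ∈ {5}; common: ∅.
  x = 2: f ≡ 0 at y ∈ {5}; g ≡ 0 at y ∈ ∅; common: ∅.
  x = 3: f ≡ 0 at y ∈ {1}; g ≡ 0 at y ∈ {3, 6}; common: ∅.
  x = 4: f ≡ 0 at y ∈ {4}; g ≡ 0 at y ∈ ∅; common: ∅.
  x = 5: f ≡ 0 at y ∈ {0}; g ≡ 0 at y ∈ {4}; common: ∅.
  x = 6: f ≡ 0 at y ∈ {3}; g ≡ 0 at y ∈ {5, 6}; common: ∅.
Collecting: common zeros = ∅, so the count is 0.
Comparison with the Bézout bound: 0 ≤ 2 = deg(f)·deg(g), as expected for curves with no common component (the affine F_7-count falls short of the bound because intersections may lie at infinity, over extension fields, or carry multiplicity).


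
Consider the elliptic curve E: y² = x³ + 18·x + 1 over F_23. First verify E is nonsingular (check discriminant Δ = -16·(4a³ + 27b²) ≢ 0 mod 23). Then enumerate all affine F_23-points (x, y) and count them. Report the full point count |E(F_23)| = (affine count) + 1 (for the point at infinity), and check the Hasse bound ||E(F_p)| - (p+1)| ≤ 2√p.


Affine points = {(0, 1), (0, 22), (3, 6), (3, 17), (5, 3), (5, 20), (6, 7), (6, 16), (8, 6), (8, 17), (9, 8), (9, 15), (10, 10), (10, 13), (11, 9), (11, 14), (12, 6), (12, 17), (15, 9), (15, 14), (18, 4), (18, 19), (19, 7), (19, 16), (20, 9), (20, 14), (21, 7), (21, 16)}; affine count = 28; |E(F_23)| = 29.

Discriminant check: Δ ∝ 4a³ + 27b² = 4·18³ + 27·1² = 4·5832 + 27·1 ≡ 10 (mod 23). Nonzero ⇒ E is nonsingular.
For each x ∈ F_23, compute rhs = x³ + 18·x + 1 mod 23, then count y ∈ F_23 with y² ≡ rhs.
  x = 0: rhs = 1, matching y values: 1, 22 (2 points).
  x = 1: rhs = 20, matching y values: none (0 points).
  x = 2: rhs = 22, matching y values: none (0 points).
  x = 3: rhs = 13, matching y values: 6, 17 (2 points).
  x = 4: rhs = 22, matching y values: none (0 points).
  x = 5: rhs = 9, matching y values: 3, 20 (2 points).
  x = 6: rhs = 3, matching y values: 7, 16 (2 points).
  x = 7: rhs = 10, matching y values: none (0 points).
  x = 8: rhs = 13, matching y values: 6, 17 (2 points).
  x = 9: rhs = 18, matching y values: 8, 15 (2 points).
  x = 10: rhs = 8, matching y values: 10, 13 (2 points).
  x = 11: rhs = 12, matching y values: 9, 14 (2 points).
  x = 12: rhs = 13, matching y values: 6, 17 (2 points).
  x = 13: rhs = 17, matching y values: none (0 points).
  x = 14: rhs = 7, matching y values: none (0 points).
  x = 15: rhs = 12, matching y values: 9, 14 (2 points).
  x = 16: rhs = 15, matching y values: none (0 points).
  x = 17: rhs = 22, matching y values: none (0 points).
  x = 18: rhs = 16, matching y values: 4, 19 (2 points).
  x = 19: rhs = 3, matching y values: 7, 16 (2 points).
  x = 20: rhs = 12, matching y values: 9, 14 (2 points).
  x = 21: rhs = 3, matching y values: 7, 16 (2 points).
  x = 22: rhs = 5, matching y values: none (0 points).
Total affine count: 28.
Full point count |E(F_23)| = 28 + 1 = 29.
Hasse bound: |29 − (23+1)| = |5| = 5 ≤ 2√23 ≈ 9.5917 ✓.


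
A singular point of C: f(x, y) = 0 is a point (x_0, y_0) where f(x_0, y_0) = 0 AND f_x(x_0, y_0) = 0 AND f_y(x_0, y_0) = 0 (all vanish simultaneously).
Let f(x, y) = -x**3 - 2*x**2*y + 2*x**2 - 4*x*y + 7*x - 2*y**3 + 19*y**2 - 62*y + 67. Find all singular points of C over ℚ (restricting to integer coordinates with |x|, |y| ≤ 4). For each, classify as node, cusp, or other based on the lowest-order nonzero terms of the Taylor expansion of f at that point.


Singular points: {(-1, 3)}; classification: node.

Compute partial derivatives:
  f_x = -3*x**2 - 4*x*y + 4*x - 4*y + 7.
  f_y = -2*x**2 - 4*x - 6*y**2 + 38*y - 62.
Scan x_0 ∈ {−4, ..., 4}. For each x_0, f_y(x_0, y) is a polynomial in y; find its integer roots y ∈ {−4, ..., 4}, then test f_x and f at those candidates.
  x = -4: f_y(-4, y) = -6*y**2 + 38*y - 78; no integer root y with |y| ≤ 4.
  x = -3: f_y(-3, y) = -6*y**2 + 38*y - 68; no integer root y with |y| ≤ 4.
  x = -2: f_y(-2, y) = -6*y**2 + 38*y - 62; no integer root y with |y| ≤ 4.
  x = -1: f_y(-1, y) = -6*y**2 + 38*y - 60; vanishes at y ∈ {3}. (-1, 3): f_x = 0, f = 0 — SINGULAR.
  x = 0: f_y(0, y) = -6*y**2 + 38*y - 62; no integer root y with |y| ≤ 4.
  x = 1: f_y(1, y) = -6*y**2 + 38*y - 68; no integer root y with |y| ≤ 4.
  x = 2: f_y(2, y) = -6*y**2 + 38*y - 78; no integer root y with |y| ≤ 4.
  x = 3: f_y(3, y) = -6*y**2 + 38*y - 92; no integer root y with |y| ≤ 4.
  x = 4: f_y(4, y) = -6*y**2 + 38*y - 110; no integer root y with |y| ≤ 4.
Only singular point on the grid: (-1, 3).
Classify: substitute x = -1 + u, y = 3 + v and expand: f = -u**3 - 2*u**2*v - u**2 - 2*v**3 + v**2.
No constant or linear terms (consistent with a singular point). Quadratic part: -u**2 + v**2. Cubic part: -u**3 - 2*u**2*v - 2*v**3.
The quadratic part v**2 - u**2 = (v − u)(v + u) splits into two distinct linear factors, so there are two distinct tangent lines y − 3 = ±(x − -1) — this is a node (ordinary double point).
Classification: node.


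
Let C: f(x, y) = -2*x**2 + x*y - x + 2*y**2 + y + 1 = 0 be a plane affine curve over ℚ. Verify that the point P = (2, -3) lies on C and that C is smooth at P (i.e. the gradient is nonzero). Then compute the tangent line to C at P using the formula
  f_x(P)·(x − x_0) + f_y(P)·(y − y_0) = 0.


Tangent line at P: -12*x - 9*y - 3 = 0.

Step 1: f(2, -3) = 0, so P lies on C.
Step 2: partial derivatives
  f_x(x, y) = -4*x + y - 1, f_y(x, y) = x + 4*y + 1.
  f_x(P) = -12, f_y(P) = -9 (gradient nonzero, so P is smooth).
Step 3: tangent line at P: -12·(x − 2) + -9·(y − -3) = 0.
Expanding: -12*x - 9*y - 3 = 0.


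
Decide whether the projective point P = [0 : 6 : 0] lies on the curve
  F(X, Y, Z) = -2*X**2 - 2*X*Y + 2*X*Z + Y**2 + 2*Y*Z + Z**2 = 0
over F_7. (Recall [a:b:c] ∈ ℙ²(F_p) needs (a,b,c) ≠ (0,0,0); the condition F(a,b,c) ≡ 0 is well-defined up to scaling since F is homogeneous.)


F(0,6,0) ≡ 1 (mod 7); P is NOT on the curve.

Evaluate F(0, 6, 0) term-by-term (mod 7).
  -2*X**2 ↦ -2·0·1·1 = 0
  -2*X*Y ↦ -2·0·6·1 = 0
  2*X*Z ↦ 2·0·1·0 = 0
  Y**2 ↦ 1·1·36·1 = 36
  2*Y*Z ↦ 2·1·6·0 = 0
  Z**2 ↦ 1·1·1·0 = 0
Sum: F(0, 6, 0) = (0) + (0) + (0) + (36) + (0) + (0) = 36.
Reducing mod 7: 36 ≡ 1 (mod 7).
Since F(a, b, c) ≡ 1 ≠ 0 (mod 7), P does NOT lie on the curve.


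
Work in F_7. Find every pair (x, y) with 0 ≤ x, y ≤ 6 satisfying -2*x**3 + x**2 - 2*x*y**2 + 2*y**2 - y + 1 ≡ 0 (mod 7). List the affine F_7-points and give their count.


Affine F_7-points: {(0, 2), (1, 0), (2, 1), (2, 2), (3, 1), (3, 4), (4, 3), (4, 5), (5, 0), (5, 6), (6, 1)}; count = 11.

For each of the 49 pairs (x, y) ∈ F_7², evaluate f(x, y) mod 7. Record the zeros.
  x = 0: [0↦1, 1↦2, 2↦0, 3↦2, 4↦1, 5↦4, 6↦4]  zeros at y ∈ {2}
  x = 1: [0↦0, 1↦6, 2↦5, 3↦4, 4↦3, 5↦2, 6↦1]  zeros at y ∈ {0}
  x = 2: [0↦3, 1↦0, 2↦0, 3↦3, 4↦2, 5↦4, 6↦2]  zeros at y ∈ {1, 2}
  x = 3: [0↦5, 1↦0, 2↦1, 3↦1, 4↦0, 5↦5, 6↦2]  zeros at y ∈ {1, 4}
  x = 4: [0↦1, 1↦1, 2↦3, 3↦0, 4↦6, 5↦0, 6↦3]  zeros at y ∈ {3, 5}
  x = 5: [0↦0, 1↦5, 2↦1, 3↦2, 4↦1, 5↦5, 6↦0]  zeros at y ∈ {0, 6}
  x = 6: [0↦4, 1↦0, 2↦4, 3↦2, 4↦1, 5↦1, 6↦2]  zeros at y ∈ {1}
Collecting zeros: affine points = {(0, 2), (1, 0), (2, 1), (2, 2), (3, 1), (3, 4), (4, 3), (4, 5), (5, 0), (5, 6), (6, 1)}.
Total count |C(F_7)_aff| = 11.


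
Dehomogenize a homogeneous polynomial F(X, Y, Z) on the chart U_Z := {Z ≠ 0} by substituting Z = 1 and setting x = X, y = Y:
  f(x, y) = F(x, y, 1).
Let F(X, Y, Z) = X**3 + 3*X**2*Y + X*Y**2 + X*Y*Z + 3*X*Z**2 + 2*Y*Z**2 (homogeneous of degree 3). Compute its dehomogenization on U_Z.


f(x, y) = x**3 + 3*x**2*y + x*y**2 + x*y + 3*x + 2*y

On U_Z we set Z = 1. Each monomial c·X^i·Y^j·Z^k in F becomes c·x^i·y^j·1^k = c·x^i·y^j.
Substituting Z = 1: F(X, Y, 1) = x**3 + 3*x**2*y + x*y**2 + x*y + 3*x + 2*y.
Note: deg(f) ≤ deg(F) = 3; strict inequality happens when F is divisible by Z (lost terms).


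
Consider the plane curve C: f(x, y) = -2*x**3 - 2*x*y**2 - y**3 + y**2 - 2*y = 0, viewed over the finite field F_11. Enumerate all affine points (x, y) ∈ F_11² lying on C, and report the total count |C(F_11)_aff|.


Affine F_11-points: {(0, 0), (0, 5), (0, 7), (1, 3), (1, 8), (1, 10), (2, 1), (2, 6), (3, 3), (3, 6), (3, 8), (4, 10), (6, 6), (6, 10), (7, 3), (7, 8), (7, 9), (10, 4)}; count = 18.

For each of the 121 pairs (x, y) ∈ F_11², evaluate f(x, y) mod 11. Record the zeros.
  x = 0: [0↦0, 1↦9, 2↦3, 3↦9, 4↦10, 5↦0, 6↦6, 7↦0, 8↦9, 9↦5, 10↦4]  zeros at y ∈ {0, 5, 7}
  x = 1: [0↦9, 1↦5, 2↦4, 3↦0, 4↦9, 5↦3, 6↦9, 7↦10, 8↦0, 9↦6, 10↦0]  zeros at y ∈ {3, 8, 10}
  x = 2: [0↦6, 1↦0, 2↦4, 3↦1, 4↦7, 5↦5, 6↦0, 7↦8, 8↦1, 9↦6, 10↦6]  zeros at y ∈ {1, 6}
  x = 3: [0↦1, 1↦4, 2↦2, 3↦0, 4↦3, 5↦5, 6↦0, 7↦4, 8↦0, 9↦4, 10↦10]  zeros at y ∈ {3, 6, 8}
  x = 4: [0↦4, 1↦5, 2↦8, 3↦7, 4↦7, 5↦2, 6↦8, 7↦8, 8↦7, 9↦10, 10↦0]  zeros at y ∈ {10}
  x = 5: [0↦3, 1↦2, 2↦10, 3↦10, 4↦7, 5↦6, 6↦1, 7↦8, 8↦10, 9↦1, 10↦8]  zeros at y ∈ ∅
  x = 6: [0↦8, 1↦5, 2↦7, 3↦8, 4↦2, 5↦5, 6↦0, 7↦3, 8↦8, 9↦9, 10↦0]  zeros at y ∈ {6, 10}
  x = 7: [0↦7, 1↦2, 2↦9, 3↦0, 4↦2, 5↦9, 6↦4, 7↦3, 8↦0, 9↦0, 10↦8]  zeros at y ∈ {3, 8, 9}
  x = 8: [0↦10, 1↦3, 2↦4, 3↦7, 4↦6, 5↦6, 6↦1, 7↦7, 8↦7, 9↦6, 10↦9]  zeros at y ∈ ∅
  x = 9: [0↦5, 1↦7, 2↦2, 3↦6, 4↦2, 5↦6, 6↦1, 7↦3, 8↦6, 9↦4, 10↦2]  zeros at y ∈ ∅
  x = 10: [0↦2, 1↦2, 2↦2, 3↦7, 4↦0, 5↦8, 6↦3, 7↦1, 8↦7, 9↦4, 10↦8]  zeros at y ∈ {4}
Collecting zeros: affine points = {(0, 0), (0, 5), (0, 7), (1, 3), (1, 8), (1, 10), (2, 1), (2, 6), (3, 3), (3, 6), (3, 8), (4, 10), (6, 6), (6, 10), (7, 3), (7, 8), (7, 9), (10, 4)}.
Total count |C(F_11)_aff| = 18.


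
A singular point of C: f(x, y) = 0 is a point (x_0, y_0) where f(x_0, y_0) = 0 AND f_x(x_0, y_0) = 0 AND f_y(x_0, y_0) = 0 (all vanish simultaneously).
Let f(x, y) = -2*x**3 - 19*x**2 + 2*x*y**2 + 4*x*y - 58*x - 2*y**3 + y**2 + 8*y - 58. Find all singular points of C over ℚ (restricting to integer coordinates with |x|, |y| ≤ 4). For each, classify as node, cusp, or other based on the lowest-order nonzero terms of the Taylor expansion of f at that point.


Singular points: {(-3, -1)}; classification: node.

Compute partial derivatives:
  f_x = -6*x**2 - 38*x + 2*y**2 + 4*y - 58.
  f_y = 4*x*y + 4*x - 6*y**2 + 2*y + 8.
Scan x_0 ∈ {−4, ..., 4}. For each x_0, f_y(x_0, y) is a polynomial in y; find its integer roots y ∈ {−4, ..., 4}, then test f_x and f at those candidates.
  x = -4: f_y(-4, y) = -6*y**2 - 14*y - 8; vanishes at y ∈ {-1}. (-4, -1): f_x = -4 ≠ 0.
  x = -3: f_y(-3, y) = -6*y**2 - 10*y - 4; vanishes at y ∈ {-1}. (-3, -1): f_x = 0, f = 0 — SINGULAR.
  x = -2: f_y(-2, y) = -6*y**2 - 6*y; vanishes at y ∈ {-1, 0}. (-2, -1): f_x = -8 ≠ 0; (-2, 0): f_x = -6 ≠ 0.
  x = -1: f_y(-1, y) = -6*y**2 - 2*y + 4; vanishes at y ∈ {-1}. (-1, -1): f_x = -28 ≠ 0.
  x = 0: f_y(0, y) = -6*y**2 + 2*y + 8; vanishes at y ∈ {-1}. (0, -1): f_x = -60 ≠ 0.
  x = 1: f_y(1, y) = -6*y**2 + 6*y + 12; vanishes at y ∈ {-1, 2}. (1, -1): f_x = -104 ≠ 0; (1, 2): f_x = -86 ≠ 0.
  x = 2: f_y(2, y) = -6*y**2 + 10*y + 16; vanishes at y ∈ {-1}. (2, -1): f_x = -160 ≠ 0.
  x = 3: f_y(3, y) = -6*y**2 + 14*y + 20; vanishes at y ∈ {-1}. (3, -1): f_x = -228 ≠ 0.
  x = 4: f_y(4, y) = -6*y**2 + 18*y + 24; vanishes at y ∈ {-1, 4}. (4, -1): f_x = -308 ≠ 0; (4, 4): f_x = -258 ≠ 0.
Only singular point on the grid: (-3, -1).
Classify: substitute x = -3 + u, y = -1 + v and expand: f = -2*u**3 - u**2 + 2*u*v**2 - 2*v**3 + v**2.
No constant or linear terms (consistent with a singular point). Quadratic part: -u**2 + v**2. Cubic part: -2*u**3 + 2*u*v**2 - 2*v**3.
The quadratic part v**2 - u**2 = (v − u)(v + u) splits into two distinct linear factors, so there are two distinct tangent lines y − -1 = ±(x − -3) — this is a node (ordinary double point).
Classification: node.


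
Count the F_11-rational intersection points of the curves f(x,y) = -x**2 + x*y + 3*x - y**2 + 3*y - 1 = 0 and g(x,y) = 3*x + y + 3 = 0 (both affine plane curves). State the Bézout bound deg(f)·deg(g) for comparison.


Common zeros: {(6, 1), (8, 6)}; count = 2; Bézout bound = 2.

deg(f) = 2, deg(g) = 1, so Bézout bound = 2.
Scan x ∈ F_11. For each x, list the y ∈ F_11 with f(x, y) ≡ 0 and those with g(x, y) ≡ 0 (mod 11); the common zeros in that column are the intersection.
  x = 0: f ≡ 0 at y ∈ {5, 9}; g ≡ 0 at y ∈ {8}; common: ∅.
  x = 1: f ≡ 0 at y ∈ {6, 9}; g ≡ 0 at y ∈ {5}; common: ∅.
  x = 2: f ≡ 0 at y ∈ ∅; g ≡ 0 at y ∈ {2}; common: ∅.
  x = 3: f ≡ 0 at y ∈ ∅; g ≡ 0 at y ∈ {10}; common: ∅.
  x = 4: f ≡ 0 at y ∈ ∅; g ≡ 0 at y ∈ {7}; common: ∅.
  x = 5: f ≡ 0 at y ∈ {0, 8}; g ≡ 0 at y ∈ {4}; common: ∅.
  x = 6: f ≡ 0 at y ∈ {1, 8}; g ≡ 0 at y ∈ {1}; common: {1}.
  x = 7: f ≡ 0 at y ∈ ∅; g ≡ 0 at y ∈ {9}; common: ∅.
  x = 8: f ≡ 0 at y ∈ {5, 6}; g ≡ 0 at y ∈ {6}; common: {6}.
  x = 9: f ≡ 0 at y ∈ {0, 1}; g ≡ 0 at y ∈ {3}; common: ∅.
  x = 10: f ≡ 0 at y ∈ ∅; g ≡ 0 at y ∈ {0}; common: ∅.
Collecting: common zeros = {(6, 1), (8, 6)}, so the count is 2.
Comparison with the Bézout bound: 2 ≤ 2 = deg(f)·deg(g), as expected for curves with no common component (the bound is attained).


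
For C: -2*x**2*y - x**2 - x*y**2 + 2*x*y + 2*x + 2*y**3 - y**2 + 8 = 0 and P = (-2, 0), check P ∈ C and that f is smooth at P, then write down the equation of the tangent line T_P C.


Tangent line at P: 6*x - 12*y + 12 = 0.

Step 1: f(-2, 0) = 0, so P lies on C.
Step 2: partial derivatives
  f_x(x, y) = -4*x*y - 2*x - y**2 + 2*y + 2, f_y(x, y) = -2*x**2 - 2*x*y + 2*x + 6*y**2 - 2*y.
  f_x(P) = 6, f_y(P) = -12 (gradient nonzero, so P is smooth).
Step 3: tangent line at P: 6·(x − -2) + -12·(y − 0) = 0.
Expanding: 6*x - 12*y + 12 = 0.


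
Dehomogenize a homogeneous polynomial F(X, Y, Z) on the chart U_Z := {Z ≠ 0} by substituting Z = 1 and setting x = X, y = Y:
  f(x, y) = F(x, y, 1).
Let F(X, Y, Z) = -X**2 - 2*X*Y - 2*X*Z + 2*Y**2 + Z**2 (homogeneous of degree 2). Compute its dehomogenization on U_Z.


f(x, y) = -x**2 - 2*x*y - 2*x + 2*y**2 + 1

On U_Z we set Z = 1. Each monomial c·X^i·Y^j·Z^k in F becomes c·x^i·y^j·1^k = c·x^i·y^j.
Substituting Z = 1: F(X, Y, 1) = -x**2 - 2*x*y - 2*x + 2*y**2 + 1.
Note: deg(f) ≤ deg(F) = 2; strict inequality happens when F is divisible by Z (lost terms).


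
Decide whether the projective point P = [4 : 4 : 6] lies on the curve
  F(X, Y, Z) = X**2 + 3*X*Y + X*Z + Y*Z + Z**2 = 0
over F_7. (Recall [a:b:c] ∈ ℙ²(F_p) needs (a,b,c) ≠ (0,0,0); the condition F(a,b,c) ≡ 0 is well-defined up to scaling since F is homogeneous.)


F(4,4,6) ≡ 1 (mod 7); P is NOT on the curve.

Evaluate F(4, 4, 6) term-by-term (mod 7).
  X**2 ↦ 1·16·1·1 = 16
  3*X*Y ↦ 3·4·4·1 = 48
  X*Z ↦ 1·4·1·6 = 24
  Y*Z ↦ 1·1·4·6 = 24
  Z**2 ↦ 1·1·1·36 = 36
Sum: F(4, 4, 6) = (16) + (48) + (24) + (24) + (36) = 148.
Reducing mod 7: 148 ≡ 1 (mod 7).
Since F(a, b, c) ≡ 1 ≠ 0 (mod 7), P does NOT lie on the curve.


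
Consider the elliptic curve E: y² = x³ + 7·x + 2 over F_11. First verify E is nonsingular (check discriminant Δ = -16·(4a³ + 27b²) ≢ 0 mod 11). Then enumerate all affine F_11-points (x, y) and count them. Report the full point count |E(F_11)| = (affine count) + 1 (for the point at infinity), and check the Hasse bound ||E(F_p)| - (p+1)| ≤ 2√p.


Affine points = {(7, 3), (7, 8), (8, 3), (8, 8), (10, 4), (10, 7)}; affine count = 6; |E(F_11)| = 7.

Discriminant check: Δ ∝ 4a³ + 27b² = 4·7³ + 27·2² = 4·343 + 27·4 ≡ 6 (mod 11). Nonzero ⇒ E is nonsingular.
For each x ∈ F_11, compute rhs = x³ + 7·x + 2 mod 11, then count y ∈ F_11 with y² ≡ rhs.
  x = 0: rhs = 2, matching y values: none (0 points).
  x = 1: rhs = 10, matching y values: none (0 points).
  x = 2: rhs = 2, matching y values: none (0 points).
  x = 3: rhs = 6, matching y values: none (0 points).
  x = 4: rhs = 6, matching y values: none (0 points).
  x = 5: rhs = 8, matching y values: none (0 points).
  x = 6: rhs = 7, matching y values: none (0 points).
  x = 7: rhs = 9, matching y values: 3, 8 (2 points).
  x = 8: rhs = 9, matching y values: 3, 8 (2 points).
  x = 9: rhs = 2, matching y values: none (0 points).
  x = 10: rhs = 5, matching y values: 4, 7 (2 points).
Total affine count: 6.
Full point count |E(F_11)| = 6 + 1 = 7.
Hasse bound: |7 − (11+1)| = |-5| = 5 ≤ 2√11 ≈ 6.6332 ✓.


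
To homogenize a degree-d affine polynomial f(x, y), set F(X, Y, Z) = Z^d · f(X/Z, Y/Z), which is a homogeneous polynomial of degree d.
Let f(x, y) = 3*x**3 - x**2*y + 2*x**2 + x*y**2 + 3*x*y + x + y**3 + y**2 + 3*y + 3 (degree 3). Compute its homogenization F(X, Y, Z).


F(X, Y, Z) = 3*X**3 - X**2*Y + 2*X**2*Z + X*Y**2 + 3*X*Y*Z + X*Z**2 + Y**3 + Y**2*Z + 3*Y*Z**2 + 3*Z**3

deg(f) = 3.
Substitute x = X/Z, y = Y/Z into f, then multiply by Z^3.
  monomial 3·x^3·y^0 ↦ 3·X^3·Y^0·Z^0.
  monomial -1·x^2·y^1 ↦ -1·X^2·Y^1·Z^0.
  monomial 2·x^2·y^0 ↦ 2·X^2·Y^0·Z^1.
  monomial 1·x^1·y^2 ↦ 1·X^1·Y^2·Z^0.
  monomial 3·x^1·y^1 ↦ 3·X^1·Y^1·Z^1.
  monomial 1·x^1·y^0 ↦ 1·X^1·Y^0·Z^2.
  monomial 1·x^0·y^3 ↦ 1·X^0·Y^3·Z^0.
  monomial 1·x^0·y^2 ↦ 1·X^0·Y^2·Z^1.
  monomial 3·x^0·y^1 ↦ 3·X^0·Y^1·Z^2.
  monomial 3·x^0·y^0 ↦ 3·X^0·Y^0·Z^3.
Collecting: F(X, Y, Z) = 3*X**3 - X**2*Y + 2*X**2*Z + X*Y**2 + 3*X*Y*Z + X*Z**2 + Y**3 + Y**2*Z + 3*Y*Z**2 + 3*Z**3.


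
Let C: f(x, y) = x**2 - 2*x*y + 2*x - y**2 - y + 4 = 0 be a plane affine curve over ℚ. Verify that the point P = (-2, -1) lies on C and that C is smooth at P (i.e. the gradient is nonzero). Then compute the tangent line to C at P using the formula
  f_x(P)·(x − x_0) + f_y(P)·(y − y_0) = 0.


Tangent line at P: 5*y + 5 = 0.

Step 1: f(-2, -1) = 0, so P lies on C.
Step 2: partial derivatives
  f_x(x, y) = 2*x - 2*y + 2, f_y(x, y) = -2*x - 2*y - 1.
  f_x(P) = 0, f_y(P) = 5 (gradient nonzero, so P is smooth).
Step 3: tangent line at P: 0·(x − -2) + 5·(y − -1) = 0.
Expanding: 5*y + 5 = 0.


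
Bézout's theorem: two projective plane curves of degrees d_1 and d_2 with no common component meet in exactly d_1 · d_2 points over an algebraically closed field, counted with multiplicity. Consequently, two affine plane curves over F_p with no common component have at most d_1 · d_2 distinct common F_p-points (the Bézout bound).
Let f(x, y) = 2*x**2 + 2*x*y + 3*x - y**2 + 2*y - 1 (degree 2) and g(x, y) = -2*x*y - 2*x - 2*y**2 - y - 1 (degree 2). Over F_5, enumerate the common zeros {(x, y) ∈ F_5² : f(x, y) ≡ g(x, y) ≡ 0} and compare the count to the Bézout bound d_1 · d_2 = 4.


Common zeros: ∅; count = 0; Bézout bound = 4.

deg(f) = 2, deg(g) = 2, so Bézout bound = 4.
Scan x ∈ F_5. For each x, list the y ∈ F_5 with f(x, y) ≡ 0 and those with g(x, y) ≡ 0 (mod 5); the common zeros in that column are the intersection.
  x = 0: f ≡ 0 at y ∈ {1}; g ≡ 0 at y ∈ ∅; common: ∅.
  x = 1: f ≡ 0 at y ∈ ∅; g ≡ 0 at y ∈ {3}; common: ∅.
  x = 2: f ≡ 0 at y ∈ ∅; g ≡ 0 at y ∈ {0}; common: ∅.
  x = 3: f ≡ 0 at y ∈ ∅; g ≡ 0 at y ∈ ∅; common: ∅.
  x = 4: f ≡ 0 at y ∈ ∅; g ≡ 0 at y ∈ {1, 2}; common: ∅.
Collecting: common zeros = ∅, so the count is 0.
Comparison with the Bézout bound: 0 ≤ 4 = deg(f)·deg(g), as expected for curves with no common component (the affine F_5-count falls short of the bound because intersections may lie at infinity, over extension fields, or carry multiplicity).


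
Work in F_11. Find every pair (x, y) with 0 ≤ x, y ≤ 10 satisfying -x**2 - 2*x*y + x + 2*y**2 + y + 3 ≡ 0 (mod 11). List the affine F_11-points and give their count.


Affine F_11-points: {(2, 1), (2, 6), (3, 3), (3, 5), (4, 10), (8, 1), (9, 6), (9, 8), (10, 5), (10, 10)}; count = 10.

For each of the 121 pairs (x, y) ∈ F_11², evaluate f(x, y) mod 11. Record the zeros.
  x = 0: [0↦3, 1↦6, 2↦2, 3↦2, 4↦6, 5↦3, 6↦4, 7↦9, 8↦7, 9↦9, 10↦4]  zeros at y ∈ ∅
  x = 1: [0↦3, 1↦4, 2↦9, 3↦7, 4↦9, 5↦4, 6↦3, 7↦6, 8↦2, 9↦2, 10↦6]  zeros at y ∈ ∅
  x = 2: [0↦1, 1↦0, 2↦3, 3↦10, 4↦10, 5↦3, 6↦0, 7↦1, 8↦6, 9↦4, 10↦6]  zeros at y ∈ {1, 6}
  x = 3: [0↦8, 1↦5, 2↦6, 3↦0, 4↦9, 5↦0, 6↦6, 7↦5, 8↦8, 9↦4, 10↦4]  zeros at y ∈ {3, 5}
  x = 4: [0↦2, 1↦8, 2↦7, 3↦10, 4↦6, 5↦6, 6↦10, 7↦7, 8↦8, 9↦2, 10↦0]  zeros at y ∈ {10}
  x = 5: [0↦5, 1↦9, 2↦6, 3↦7, 4↦1, 5↦10, 6↦1, 7↦7, 8↦6, 9↦9, 10↦5]  zeros at y ∈ ∅
  x = 6: [0↦6, 1↦8, 2↦3, 3↦2, 4↦5, 5↦1, 6↦1, 7↦5, 8↦2, 9↦3, 10↦8]  zeros at y ∈ ∅
  x = 7: [0↦5, 1↦5, 2↦9, 3↦6, 4↦7, 5↦1, 6↦10, 7↦1, 8↦7, 9↦6, 10↦9]  zeros at y ∈ ∅
  x = 8: [0↦2, 1↦0, 2↦2, 3↦8, 4↦7, 5↦10, 6↦6, 7↦6, 8↦10, 9↦7, 10↦8]  zeros at y ∈ {1}
  x = 9: [0↦8, 1↦4, 2↦4, 3↦8, 4↦5, 5↦6, 6↦0, 7↦9, 8↦0, 9↦6, 10↦5]  zeros at y ∈ {6, 8}
  x = 10: [0↦1, 1↦6, 2↦4, 3↦6, 4↦1, 5↦0, 6↦3, 7↦10, 8↦10, 9↦3, 10↦0]  zeros at y ∈ {5, 10}
Collecting zeros: affine points = {(2, 1), (2, 6), (3, 3), (3, 5), (4, 10), (8, 1), (9, 6), (9, 8), (10, 5), (10, 10)}.
Total count |C(F_11)_aff| = 10.


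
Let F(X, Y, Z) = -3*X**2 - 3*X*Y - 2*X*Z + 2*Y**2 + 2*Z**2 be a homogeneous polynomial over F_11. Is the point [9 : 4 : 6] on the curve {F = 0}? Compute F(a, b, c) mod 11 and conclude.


F(9,4,6) ≡ 8 (mod 11); P is NOT on the curve.

Evaluate F(9, 4, 6) term-by-term (mod 11).
  -3*X**2 ↦ -3·81·1·1 = -243
  -3*X*Y ↦ -3·9·4·1 = -108
  -2*X*Z ↦ -2·9·1·6 = -108
  2*Y**2 ↦ 2·1·16·1 = 32
  2*Z**2 ↦ 2·1·1·36 = 72
Sum: F(9, 4, 6) = (-243) + (-108) + (-108) + (32) + (72) = -355.
Reducing mod 11: -355 ≡ 8 (mod 11).
Since F(a, b, c) ≡ 8 ≠ 0 (mod 11), P does NOT lie on the curve.


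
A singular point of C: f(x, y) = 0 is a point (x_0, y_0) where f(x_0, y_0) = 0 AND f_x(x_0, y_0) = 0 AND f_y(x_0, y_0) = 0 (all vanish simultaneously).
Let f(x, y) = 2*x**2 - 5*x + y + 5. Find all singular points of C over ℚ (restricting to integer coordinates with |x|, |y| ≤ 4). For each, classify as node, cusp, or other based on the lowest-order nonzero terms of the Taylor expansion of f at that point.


No singular points in the scanned grid; C is smooth there.

Compute partial derivatives:
  f_x = 4*x - 5.
  f_y = 1.
f_y = 1 is a nonzero constant, so f_y never vanishes: no point (x, y) can satisfy f = f_x = f_y = 0. In particular no (x, y) ∈ {−4, ..., 4}² is singular; the curve is smooth.


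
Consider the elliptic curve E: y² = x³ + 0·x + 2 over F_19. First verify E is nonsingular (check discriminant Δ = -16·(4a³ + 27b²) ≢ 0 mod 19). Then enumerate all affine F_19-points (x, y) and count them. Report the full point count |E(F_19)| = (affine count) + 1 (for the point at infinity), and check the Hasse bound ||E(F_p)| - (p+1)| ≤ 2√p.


Affine points = {(4, 3), (4, 16), (6, 3), (6, 16), (8, 1), (8, 18), (9, 3), (9, 16), (12, 1), (12, 18), (18, 1), (18, 18)}; affine count = 12; |E(F_19)| = 13.

Discriminant check: Δ ∝ 4a³ + 27b² = 4·0³ + 27·2² = 4·0 + 27·4 ≡ 13 (mod 19). Nonzero ⇒ E is nonsingular.
For each x ∈ F_19, compute rhs = x³ + 0·x + 2 mod 19, then count y ∈ F_19 with y² ≡ rhs.
  x = 0: rhs = 2, matching y values: none (0 points).
  x = 1: rhs = 3, matching y values: none (0 points).
  x = 2: rhs = 10, matching y values: none (0 points).
  x = 3: rhs = 10, matching y values: none (0 points).
  x = 4: rhs = 9, matching y values: 3, 16 (2 points).
  x = 5: rhs = 13, matching y values: none (0 points).
  x = 6: rhs = 9, matching y values: 3, 16 (2 points).
  x = 7: rhs = 3, matching y values: none (0 points).
  x = 8: rhs = 1, matching y values: 1, 18 (2 points).
  x = 9: rhs = 9, matching y values: 3, 16 (2 points).
  x = 10: rhs = 14, matching y values: none (0 points).
  x = 11: rhs = 3, matching y values: none (0 points).
  x = 12: rhs = 1, matching y values: 1, 18 (2 points).
  x = 13: rhs = 14, matching y values: none (0 points).
  x = 14: rhs = 10, matching y values: none (0 points).
  x = 15: rhs = 14, matching y values: none (0 points).
  x = 16: rhs = 13, matching y values: none (0 points).
  x = 17: rhs = 13, matching y values: none (0 points).
  x = 18: rhs = 1, matching y values: 1, 18 (2 points).
Total affine count: 12.
Full point count |E(F_19)| = 12 + 1 = 13.
Hasse bound: |13 − (19+1)| = |-7| = 7 ≤ 2√19 ≈ 8.7178 ✓.


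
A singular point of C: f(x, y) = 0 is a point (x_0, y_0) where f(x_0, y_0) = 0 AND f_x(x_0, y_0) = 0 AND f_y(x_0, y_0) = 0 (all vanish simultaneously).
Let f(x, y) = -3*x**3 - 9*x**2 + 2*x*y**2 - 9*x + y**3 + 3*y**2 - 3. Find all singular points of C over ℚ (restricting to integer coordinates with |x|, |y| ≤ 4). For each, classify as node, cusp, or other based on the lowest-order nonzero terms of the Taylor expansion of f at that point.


Singular points: {(-1, 0)}; classification: cusp.

Compute partial derivatives:
  f_x = -9*x**2 - 18*x + 2*y**2 - 9.
  f_y = 4*x*y + 3*y**2 + 6*y.
Scan x_0 ∈ {−4, ..., 4}. For each x_0, f_y(x_0, y) is a polynomial in y; find its integer roots y ∈ {−4, ..., 4}, then test f_x and f at those candidates.
  x = -4: f_y(-4, y) = 3*y**2 - 10*y; vanishes at y ∈ {0}. (-4, 0): f_x = -81 ≠ 0.
  x = -3: f_y(-3, y) = 3*y**2 - 6*y; vanishes at y ∈ {0, 2}. (-3, 0): f_x = -36 ≠ 0; (-3, 2): f_x = -28 ≠ 0.
  x = -2: f_y(-2, y) = 3*y**2 - 2*y; vanishes at y ∈ {0}. (-2, 0): f_x = -9 ≠ 0.
  x = -1: f_y(-1, y) = 3*y**2 + 2*y; vanishes at y ∈ {0}. (-1, 0): f_x = 0, f = 0 — SINGULAR.
  x = 0: f_y(0, y) = 3*y**2 + 6*y; vanishes at y ∈ {-2, 0}. (0, -2): f_x = -1 ≠ 0; (0, 0): f_x = -9 ≠ 0.
  x = 1: f_y(1, y) = 3*y**2 + 10*y; vanishes at y ∈ {0}. (1, 0): f_x = -36 ≠ 0.
  x = 2: f_y(2, y) = 3*y**2 + 14*y; vanishes at y ∈ {0}. (2, 0): f_x = -81 ≠ 0.
  x = 3: f_y(3, y) = 3*y**2 + 18*y; vanishes at y ∈ {0}. (3, 0): f_x = -144 ≠ 0.
  x = 4: f_y(4, y) = 3*y**2 + 22*y; vanishes at y ∈ {0}. (4, 0): f_x = -225 ≠ 0.
Only singular point on the grid: (-1, 0).
Classify: substitute x = -1 + u, y = 0 + v and expand: f = -3*u**3 + 2*u*v**2 + v**3 + v**2.
No constant or linear terms (consistent with a singular point). Quadratic part: v**2. Cubic part: -3*u**3 + 2*u*v**2 + v**3.
The quadratic part v**2 is a perfect square, so there is a single (double) tangent line v = 0, i.e. y = 0. Restricting the cubic part to that line (v = 0) leaves -3*u**3 ≠ 0, so f is not divisible by v and the branch is v² ≈ 3*u**3 to lowest order — this is a cusp.
Classification: cusp.
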